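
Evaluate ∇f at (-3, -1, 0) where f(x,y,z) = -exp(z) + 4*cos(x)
(4*sin(3), 0, -1)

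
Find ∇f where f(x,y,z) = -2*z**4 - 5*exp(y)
(0, -5*exp(y), -8*z**3)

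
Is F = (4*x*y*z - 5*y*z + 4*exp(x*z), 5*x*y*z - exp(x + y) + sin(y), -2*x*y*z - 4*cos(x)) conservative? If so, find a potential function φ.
No, ∇×F = (x*(-5*y - 2*z), 4*x*y + 4*x*exp(x*z) + 2*y*z - 5*y - 4*sin(x), -4*x*z + 5*y*z + 5*z - exp(x + y)) ≠ 0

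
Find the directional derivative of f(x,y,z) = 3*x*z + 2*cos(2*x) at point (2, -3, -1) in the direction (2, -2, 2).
sqrt(3)*(3 - 4*sin(4))/3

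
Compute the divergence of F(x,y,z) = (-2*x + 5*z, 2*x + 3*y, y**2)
1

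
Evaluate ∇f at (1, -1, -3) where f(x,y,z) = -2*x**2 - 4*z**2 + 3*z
(-4, 0, 27)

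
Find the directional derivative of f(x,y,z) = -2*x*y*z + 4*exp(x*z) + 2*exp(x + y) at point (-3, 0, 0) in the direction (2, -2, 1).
-4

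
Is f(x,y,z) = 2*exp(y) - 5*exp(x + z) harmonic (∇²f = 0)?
No, ∇²f = 2*exp(y) - 10*exp(x + z)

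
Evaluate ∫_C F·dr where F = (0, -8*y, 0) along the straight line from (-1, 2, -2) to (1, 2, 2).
0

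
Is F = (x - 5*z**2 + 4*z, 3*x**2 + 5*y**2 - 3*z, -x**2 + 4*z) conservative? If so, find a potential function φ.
No, ∇×F = (3, 2*x - 10*z + 4, 6*x) ≠ 0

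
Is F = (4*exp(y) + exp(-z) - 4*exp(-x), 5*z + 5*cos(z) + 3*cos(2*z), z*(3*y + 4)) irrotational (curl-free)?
No, ∇×F = (3*z + 5*sin(z) + 6*sin(2*z) - 5, -exp(-z), -4*exp(y))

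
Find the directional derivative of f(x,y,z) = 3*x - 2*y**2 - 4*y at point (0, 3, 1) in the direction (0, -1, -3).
8*sqrt(10)/5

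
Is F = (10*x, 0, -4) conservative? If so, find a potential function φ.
Yes, F is conservative. φ = 5*x**2 - 4*z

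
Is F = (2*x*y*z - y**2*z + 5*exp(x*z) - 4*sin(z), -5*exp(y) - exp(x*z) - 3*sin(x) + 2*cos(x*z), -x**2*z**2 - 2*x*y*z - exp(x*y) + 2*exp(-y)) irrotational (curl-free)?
No, ∇×F = ((x*(-2*z - exp(x*y) + exp(x*z) + 2*sin(x*z))*exp(y) - 2)*exp(-y), 2*x*y + 2*x*z**2 + 5*x*exp(x*z) - y**2 + 2*y*z + y*exp(x*y) - 4*cos(z), -2*x*z + 2*y*z - z*exp(x*z) - 2*z*sin(x*z) - 3*cos(x))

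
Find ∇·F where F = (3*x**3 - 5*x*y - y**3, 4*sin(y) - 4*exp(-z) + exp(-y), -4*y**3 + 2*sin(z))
9*x**2 - 5*y + 4*cos(y) + 2*cos(z) - exp(-y)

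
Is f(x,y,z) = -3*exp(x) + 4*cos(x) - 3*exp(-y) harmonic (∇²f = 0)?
No, ∇²f = -3*exp(x) - 4*cos(x) - 3*exp(-y)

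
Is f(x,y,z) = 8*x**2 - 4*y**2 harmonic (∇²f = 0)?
No, ∇²f = 8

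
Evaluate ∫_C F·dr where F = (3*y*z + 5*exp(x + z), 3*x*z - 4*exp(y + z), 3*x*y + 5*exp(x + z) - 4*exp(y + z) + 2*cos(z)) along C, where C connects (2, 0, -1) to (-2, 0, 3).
-4*exp(3) + 2*sin(3) + 4*exp(-1) + 2*sin(1)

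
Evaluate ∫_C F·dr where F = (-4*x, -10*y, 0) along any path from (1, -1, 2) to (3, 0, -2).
-11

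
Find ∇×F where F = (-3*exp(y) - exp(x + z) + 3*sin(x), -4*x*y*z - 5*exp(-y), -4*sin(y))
(4*x*y - 4*cos(y), -exp(x + z), -4*y*z + 3*exp(y))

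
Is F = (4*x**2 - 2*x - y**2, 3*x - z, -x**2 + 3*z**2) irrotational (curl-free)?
No, ∇×F = (1, 2*x, 2*y + 3)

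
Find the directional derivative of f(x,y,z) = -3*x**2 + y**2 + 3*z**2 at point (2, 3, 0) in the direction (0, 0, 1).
0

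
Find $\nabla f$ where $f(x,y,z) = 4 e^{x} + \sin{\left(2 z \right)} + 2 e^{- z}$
(4*exp(x), 0, 2*cos(2*z) - 2*exp(-z))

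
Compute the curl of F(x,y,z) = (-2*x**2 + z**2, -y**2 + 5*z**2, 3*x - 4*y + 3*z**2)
(-10*z - 4, 2*z - 3, 0)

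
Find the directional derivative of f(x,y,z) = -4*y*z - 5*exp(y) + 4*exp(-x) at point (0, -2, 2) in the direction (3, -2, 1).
sqrt(14)*(5 + 6*exp(2))*exp(-2)/7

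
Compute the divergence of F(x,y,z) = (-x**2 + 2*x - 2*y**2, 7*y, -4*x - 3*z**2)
-2*x - 6*z + 9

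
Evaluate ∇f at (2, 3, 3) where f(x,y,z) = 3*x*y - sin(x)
(9 - cos(2), 6, 0)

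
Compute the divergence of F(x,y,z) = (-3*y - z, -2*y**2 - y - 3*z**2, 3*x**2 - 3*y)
-4*y - 1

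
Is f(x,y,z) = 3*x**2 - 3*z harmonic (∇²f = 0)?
No, ∇²f = 6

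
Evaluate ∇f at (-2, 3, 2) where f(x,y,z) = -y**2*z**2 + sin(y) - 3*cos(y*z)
(0, -24 + 6*sin(6) + cos(3), -36 + 9*sin(6))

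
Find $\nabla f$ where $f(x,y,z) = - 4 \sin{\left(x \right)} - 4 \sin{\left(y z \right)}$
(-4*cos(x), -4*z*cos(y*z), -4*y*cos(y*z))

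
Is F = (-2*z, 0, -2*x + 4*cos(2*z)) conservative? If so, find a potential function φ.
Yes, F is conservative. φ = -2*x*z + 2*sin(2*z)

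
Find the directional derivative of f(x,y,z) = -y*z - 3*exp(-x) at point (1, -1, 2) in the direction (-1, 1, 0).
sqrt(2)*(-E - 3/2)*exp(-1)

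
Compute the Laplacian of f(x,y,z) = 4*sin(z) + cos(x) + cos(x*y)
-x**2*cos(x*y) - y**2*cos(x*y) - 4*sin(z) - cos(x)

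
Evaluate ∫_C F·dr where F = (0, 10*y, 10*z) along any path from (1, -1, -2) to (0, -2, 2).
15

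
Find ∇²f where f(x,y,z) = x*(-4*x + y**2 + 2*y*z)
2*x - 8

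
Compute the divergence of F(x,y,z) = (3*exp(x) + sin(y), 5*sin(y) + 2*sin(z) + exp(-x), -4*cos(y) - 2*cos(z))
3*exp(x) + 2*sin(z) + 5*cos(y)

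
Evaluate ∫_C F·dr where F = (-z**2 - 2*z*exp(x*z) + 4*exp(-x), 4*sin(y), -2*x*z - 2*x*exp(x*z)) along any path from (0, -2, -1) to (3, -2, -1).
3 - 6*exp(-3)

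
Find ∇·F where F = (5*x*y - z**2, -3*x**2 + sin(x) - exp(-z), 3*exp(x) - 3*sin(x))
5*y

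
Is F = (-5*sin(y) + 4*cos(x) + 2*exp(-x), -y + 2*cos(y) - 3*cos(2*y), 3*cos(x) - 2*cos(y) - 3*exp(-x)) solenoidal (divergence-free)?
No, ∇·F = -4*sin(x) - 2*sin(y) + 6*sin(2*y) - 1 - 2*exp(-x)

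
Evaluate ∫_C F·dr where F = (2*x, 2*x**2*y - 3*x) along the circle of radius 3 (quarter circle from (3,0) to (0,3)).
63/2 - 27*pi/4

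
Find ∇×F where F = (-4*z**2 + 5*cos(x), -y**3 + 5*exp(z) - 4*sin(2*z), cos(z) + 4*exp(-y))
(-5*exp(z) + 8*cos(2*z) - 4*exp(-y), -8*z, 0)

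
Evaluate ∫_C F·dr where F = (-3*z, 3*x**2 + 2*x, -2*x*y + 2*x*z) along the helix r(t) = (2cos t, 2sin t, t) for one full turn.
-4*pi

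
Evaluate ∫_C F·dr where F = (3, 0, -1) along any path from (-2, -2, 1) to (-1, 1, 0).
4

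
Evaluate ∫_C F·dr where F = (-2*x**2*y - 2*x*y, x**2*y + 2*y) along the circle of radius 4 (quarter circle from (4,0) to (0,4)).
32*pi + 368/3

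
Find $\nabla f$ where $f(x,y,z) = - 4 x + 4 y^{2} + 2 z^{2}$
(-4, 8*y, 4*z)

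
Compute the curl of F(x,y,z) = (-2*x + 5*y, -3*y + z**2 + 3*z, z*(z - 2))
(-2*z - 3, 0, -5)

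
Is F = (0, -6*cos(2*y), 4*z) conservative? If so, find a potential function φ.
Yes, F is conservative. φ = 2*z**2 - 3*sin(2*y)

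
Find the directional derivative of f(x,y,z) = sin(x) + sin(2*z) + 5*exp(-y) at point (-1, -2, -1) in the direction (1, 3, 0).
sqrt(10)*(-15*exp(2) + cos(1))/10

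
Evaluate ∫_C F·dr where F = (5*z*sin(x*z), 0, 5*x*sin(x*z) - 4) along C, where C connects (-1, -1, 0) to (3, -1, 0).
0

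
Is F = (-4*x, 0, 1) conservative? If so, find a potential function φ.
Yes, F is conservative. φ = -2*x**2 + z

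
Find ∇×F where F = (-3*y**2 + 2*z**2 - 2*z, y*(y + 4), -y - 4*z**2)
(-1, 4*z - 2, 6*y)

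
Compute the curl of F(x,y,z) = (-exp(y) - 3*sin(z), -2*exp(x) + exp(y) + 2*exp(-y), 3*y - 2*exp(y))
(3 - 2*exp(y), -3*cos(z), -2*exp(x) + exp(y))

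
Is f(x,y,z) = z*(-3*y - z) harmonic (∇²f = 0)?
No, ∇²f = -2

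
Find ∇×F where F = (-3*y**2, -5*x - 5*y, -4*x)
(0, 4, 6*y - 5)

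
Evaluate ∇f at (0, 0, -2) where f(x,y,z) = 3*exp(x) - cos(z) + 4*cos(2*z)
(3, 0, 8*sin(4) - sin(2))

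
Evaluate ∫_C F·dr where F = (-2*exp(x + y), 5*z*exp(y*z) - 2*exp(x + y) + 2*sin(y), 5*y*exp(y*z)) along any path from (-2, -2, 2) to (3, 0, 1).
-2*exp(3) + 2*cos(2) - 3*exp(-4) + 3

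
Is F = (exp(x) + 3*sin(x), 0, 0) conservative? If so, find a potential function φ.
Yes, F is conservative. φ = exp(x) - 3*cos(x)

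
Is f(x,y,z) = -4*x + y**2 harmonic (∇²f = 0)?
No, ∇²f = 2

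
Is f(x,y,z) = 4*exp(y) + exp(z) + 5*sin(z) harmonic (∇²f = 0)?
No, ∇²f = 4*exp(y) + exp(z) - 5*sin(z)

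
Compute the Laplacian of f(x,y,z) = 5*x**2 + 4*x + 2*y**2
14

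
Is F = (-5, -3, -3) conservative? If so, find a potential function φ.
Yes, F is conservative. φ = -5*x - 3*y - 3*z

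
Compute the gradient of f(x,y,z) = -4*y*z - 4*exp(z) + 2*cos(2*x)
(-4*sin(2*x), -4*z, -4*y - 4*exp(z))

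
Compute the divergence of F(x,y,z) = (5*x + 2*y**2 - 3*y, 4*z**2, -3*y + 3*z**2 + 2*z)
6*z + 7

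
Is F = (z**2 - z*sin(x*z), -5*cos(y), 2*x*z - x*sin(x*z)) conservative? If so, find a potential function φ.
Yes, F is conservative. φ = x*z**2 - 5*sin(y) + cos(x*z)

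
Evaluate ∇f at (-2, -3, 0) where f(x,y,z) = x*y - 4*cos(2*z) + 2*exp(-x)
(-2*exp(2) - 3, -2, 0)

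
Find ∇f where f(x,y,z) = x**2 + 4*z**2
(2*x, 0, 8*z)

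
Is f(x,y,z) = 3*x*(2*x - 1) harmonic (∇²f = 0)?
No, ∇²f = 12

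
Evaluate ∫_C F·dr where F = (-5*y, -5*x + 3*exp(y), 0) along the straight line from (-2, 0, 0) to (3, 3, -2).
-48 + 3*exp(3)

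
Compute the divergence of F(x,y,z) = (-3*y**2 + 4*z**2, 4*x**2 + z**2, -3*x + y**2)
0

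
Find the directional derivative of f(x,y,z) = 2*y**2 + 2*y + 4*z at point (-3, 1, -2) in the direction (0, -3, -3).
-5*sqrt(2)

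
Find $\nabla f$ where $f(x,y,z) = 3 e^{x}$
(3*exp(x), 0, 0)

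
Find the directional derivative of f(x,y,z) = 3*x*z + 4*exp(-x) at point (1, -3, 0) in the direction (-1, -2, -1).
sqrt(6)*(4 - 3*E)*exp(-1)/6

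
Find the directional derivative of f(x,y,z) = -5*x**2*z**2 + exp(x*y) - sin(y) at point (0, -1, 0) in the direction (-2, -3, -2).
sqrt(17)*(3*cos(1) + 2)/17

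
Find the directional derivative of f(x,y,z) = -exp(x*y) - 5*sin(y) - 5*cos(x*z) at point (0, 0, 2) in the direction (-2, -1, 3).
5*sqrt(14)/14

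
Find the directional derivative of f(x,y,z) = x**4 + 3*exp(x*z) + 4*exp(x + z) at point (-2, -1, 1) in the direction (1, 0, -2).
sqrt(5)*(-32*exp(2) - 4*E + 15)*exp(-2)/5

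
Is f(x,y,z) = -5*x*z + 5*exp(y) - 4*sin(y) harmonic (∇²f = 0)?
No, ∇²f = 5*exp(y) + 4*sin(y)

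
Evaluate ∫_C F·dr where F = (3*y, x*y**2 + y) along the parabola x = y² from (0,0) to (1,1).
27/10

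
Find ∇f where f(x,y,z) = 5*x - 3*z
(5, 0, -3)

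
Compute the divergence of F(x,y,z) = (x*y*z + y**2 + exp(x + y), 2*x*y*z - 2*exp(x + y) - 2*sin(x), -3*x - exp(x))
2*x*z + y*z - exp(x + y)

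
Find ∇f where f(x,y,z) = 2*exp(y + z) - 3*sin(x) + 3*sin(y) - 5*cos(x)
(5*sin(x) - 3*cos(x), 2*exp(y + z) + 3*cos(y), 2*exp(y + z))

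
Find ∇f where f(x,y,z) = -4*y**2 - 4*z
(0, -8*y, -4)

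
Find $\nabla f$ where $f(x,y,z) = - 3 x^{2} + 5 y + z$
(-6*x, 5, 1)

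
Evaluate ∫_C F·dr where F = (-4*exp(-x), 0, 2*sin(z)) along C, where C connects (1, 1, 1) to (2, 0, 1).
4*(1 - E)*exp(-2)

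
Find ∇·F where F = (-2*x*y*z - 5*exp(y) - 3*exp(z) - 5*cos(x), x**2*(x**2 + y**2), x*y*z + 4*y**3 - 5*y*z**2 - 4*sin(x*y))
2*x**2*y + x*y - 12*y*z + 5*sin(x)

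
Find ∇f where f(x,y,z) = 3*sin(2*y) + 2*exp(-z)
(0, 6*cos(2*y), -2*exp(-z))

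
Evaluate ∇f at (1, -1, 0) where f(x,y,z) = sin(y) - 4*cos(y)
(0, -4*sin(1) + cos(1), 0)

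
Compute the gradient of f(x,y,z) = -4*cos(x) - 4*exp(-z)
(4*sin(x), 0, 4*exp(-z))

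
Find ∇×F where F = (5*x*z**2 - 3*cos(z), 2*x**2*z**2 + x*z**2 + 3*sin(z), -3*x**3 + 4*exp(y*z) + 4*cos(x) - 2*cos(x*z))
(-4*x**2*z - 2*x*z + 4*z*exp(y*z) - 3*cos(z), 9*x**2 + 10*x*z - 2*z*sin(x*z) + 4*sin(x) + 3*sin(z), z**2*(4*x + 1))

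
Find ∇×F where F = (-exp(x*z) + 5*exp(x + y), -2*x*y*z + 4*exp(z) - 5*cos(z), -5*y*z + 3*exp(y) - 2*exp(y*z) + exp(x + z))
(2*x*y - 2*z*exp(y*z) - 5*z + 3*exp(y) - 4*exp(z) - 5*sin(z), -x*exp(x*z) - exp(x + z), -2*y*z - 5*exp(x + y))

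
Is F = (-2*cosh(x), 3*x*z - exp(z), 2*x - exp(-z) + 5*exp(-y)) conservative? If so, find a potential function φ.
No, ∇×F = (-3*x + exp(z) - 5*exp(-y), -2, 3*z) ≠ 0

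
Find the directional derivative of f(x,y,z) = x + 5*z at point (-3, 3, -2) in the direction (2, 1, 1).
7*sqrt(6)/6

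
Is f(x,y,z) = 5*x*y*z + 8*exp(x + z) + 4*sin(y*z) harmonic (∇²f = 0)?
No, ∇²f = -4*y**2*sin(y*z) - 4*z**2*sin(y*z) + 16*exp(x + z)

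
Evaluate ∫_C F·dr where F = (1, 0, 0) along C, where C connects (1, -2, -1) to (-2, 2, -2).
-3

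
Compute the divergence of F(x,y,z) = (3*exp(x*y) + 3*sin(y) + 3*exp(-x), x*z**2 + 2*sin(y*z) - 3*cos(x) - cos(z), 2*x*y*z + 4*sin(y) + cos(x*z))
2*x*y - x*sin(x*z) + 3*y*exp(x*y) + 2*z*cos(y*z) - 3*exp(-x)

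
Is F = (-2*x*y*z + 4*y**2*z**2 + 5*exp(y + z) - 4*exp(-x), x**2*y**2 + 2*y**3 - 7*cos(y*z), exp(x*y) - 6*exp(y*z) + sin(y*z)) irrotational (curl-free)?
No, ∇×F = (x*exp(x*y) - 7*y*sin(y*z) - 6*z*exp(y*z) + z*cos(y*z), -2*x*y + 8*y**2*z - y*exp(x*y) + 5*exp(y + z), 2*x*y**2 + 2*x*z - 8*y*z**2 - 5*exp(y + z))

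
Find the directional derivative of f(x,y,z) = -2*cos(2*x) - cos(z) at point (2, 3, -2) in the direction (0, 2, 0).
0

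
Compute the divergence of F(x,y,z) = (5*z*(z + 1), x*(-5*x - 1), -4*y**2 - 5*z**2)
-10*z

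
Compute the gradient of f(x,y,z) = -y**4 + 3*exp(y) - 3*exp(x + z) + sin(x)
(-3*exp(x + z) + cos(x), -4*y**3 + 3*exp(y), -3*exp(x + z))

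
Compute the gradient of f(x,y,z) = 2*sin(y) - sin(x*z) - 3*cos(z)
(-z*cos(x*z), 2*cos(y), -x*cos(x*z) + 3*sin(z))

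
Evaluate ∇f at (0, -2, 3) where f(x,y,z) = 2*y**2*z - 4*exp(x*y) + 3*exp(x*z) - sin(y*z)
(17, -24 - 3*cos(6), 2*cos(6) + 8)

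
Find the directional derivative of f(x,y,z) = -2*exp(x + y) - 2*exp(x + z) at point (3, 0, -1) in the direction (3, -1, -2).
sqrt(14)*(-2*E - 1)*exp(2)/7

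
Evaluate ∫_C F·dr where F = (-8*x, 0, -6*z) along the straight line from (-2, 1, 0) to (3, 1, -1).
-23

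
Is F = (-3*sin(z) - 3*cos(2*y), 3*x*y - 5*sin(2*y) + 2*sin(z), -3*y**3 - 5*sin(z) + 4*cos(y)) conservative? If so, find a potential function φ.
No, ∇×F = (-9*y**2 - 4*sin(y) - 2*cos(z), -3*cos(z), 3*y - 6*sin(2*y)) ≠ 0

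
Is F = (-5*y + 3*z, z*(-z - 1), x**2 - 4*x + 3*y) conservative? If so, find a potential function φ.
No, ∇×F = (2*z + 4, 7 - 2*x, 5) ≠ 0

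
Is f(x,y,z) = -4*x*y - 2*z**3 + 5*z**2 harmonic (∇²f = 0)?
No, ∇²f = 10 - 12*z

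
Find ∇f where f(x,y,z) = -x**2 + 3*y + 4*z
(-2*x, 3, 4)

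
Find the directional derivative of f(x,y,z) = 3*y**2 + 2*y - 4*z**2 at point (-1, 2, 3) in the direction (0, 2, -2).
19*sqrt(2)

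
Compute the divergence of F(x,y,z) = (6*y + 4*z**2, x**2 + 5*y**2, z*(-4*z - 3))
10*y - 8*z - 3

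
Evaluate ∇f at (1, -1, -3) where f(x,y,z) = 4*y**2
(0, -8, 0)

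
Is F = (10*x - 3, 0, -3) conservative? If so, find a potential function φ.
Yes, F is conservative. φ = 5*x**2 - 3*x - 3*z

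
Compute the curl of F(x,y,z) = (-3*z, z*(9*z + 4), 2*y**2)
(4*y - 18*z - 4, -3, 0)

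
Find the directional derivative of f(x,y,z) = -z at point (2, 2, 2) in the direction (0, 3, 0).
0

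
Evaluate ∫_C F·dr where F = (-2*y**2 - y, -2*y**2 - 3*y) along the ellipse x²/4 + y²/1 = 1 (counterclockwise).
2*pi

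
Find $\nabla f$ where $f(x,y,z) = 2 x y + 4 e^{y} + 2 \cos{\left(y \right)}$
(2*y, 2*x + 4*exp(y) - 2*sin(y), 0)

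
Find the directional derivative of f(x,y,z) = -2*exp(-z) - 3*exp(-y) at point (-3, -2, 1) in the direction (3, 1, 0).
3*sqrt(10)*exp(2)/10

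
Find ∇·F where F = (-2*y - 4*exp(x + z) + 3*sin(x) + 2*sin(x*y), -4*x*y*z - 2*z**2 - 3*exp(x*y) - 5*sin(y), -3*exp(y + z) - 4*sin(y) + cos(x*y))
-4*x*z - 3*x*exp(x*y) + 2*y*cos(x*y) - 4*exp(x + z) - 3*exp(y + z) + 3*cos(x) - 5*cos(y)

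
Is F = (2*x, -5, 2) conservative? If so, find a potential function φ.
Yes, F is conservative. φ = x**2 - 5*y + 2*z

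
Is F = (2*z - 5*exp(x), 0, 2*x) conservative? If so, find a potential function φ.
Yes, F is conservative. φ = 2*x*z - 5*exp(x)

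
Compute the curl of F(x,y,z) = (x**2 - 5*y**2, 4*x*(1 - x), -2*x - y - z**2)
(-1, 2, -8*x + 10*y + 4)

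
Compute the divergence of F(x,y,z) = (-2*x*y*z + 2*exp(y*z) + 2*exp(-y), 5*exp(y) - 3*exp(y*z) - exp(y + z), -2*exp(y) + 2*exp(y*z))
-2*y*z + 2*y*exp(y*z) - 3*z*exp(y*z) + 5*exp(y) - exp(y + z)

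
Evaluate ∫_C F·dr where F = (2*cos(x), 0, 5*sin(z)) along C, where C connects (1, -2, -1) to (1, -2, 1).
0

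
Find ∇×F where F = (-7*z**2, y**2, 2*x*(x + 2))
(0, -4*x - 14*z - 4, 0)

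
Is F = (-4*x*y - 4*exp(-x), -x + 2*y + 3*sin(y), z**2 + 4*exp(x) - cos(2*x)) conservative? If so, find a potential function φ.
No, ∇×F = (0, -4*exp(x) - 2*sin(2*x), 4*x - 1) ≠ 0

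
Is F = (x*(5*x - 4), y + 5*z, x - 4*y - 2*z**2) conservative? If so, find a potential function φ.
No, ∇×F = (-9, -1, 0) ≠ 0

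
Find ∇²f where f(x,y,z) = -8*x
0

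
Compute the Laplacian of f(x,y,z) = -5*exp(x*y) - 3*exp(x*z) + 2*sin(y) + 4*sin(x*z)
-5*x**2*exp(x*y) - 3*x**2*exp(x*z) - 4*x**2*sin(x*z) - 5*y**2*exp(x*y) - 3*z**2*exp(x*z) - 4*z**2*sin(x*z) - 2*sin(y)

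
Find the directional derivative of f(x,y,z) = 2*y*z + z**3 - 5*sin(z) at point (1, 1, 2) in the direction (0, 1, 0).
4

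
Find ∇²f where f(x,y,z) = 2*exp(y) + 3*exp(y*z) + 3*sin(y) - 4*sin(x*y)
4*x**2*sin(x*y) + 3*y**2*exp(y*z) + 4*y**2*sin(x*y) + 3*z**2*exp(y*z) + 2*exp(y) - 3*sin(y)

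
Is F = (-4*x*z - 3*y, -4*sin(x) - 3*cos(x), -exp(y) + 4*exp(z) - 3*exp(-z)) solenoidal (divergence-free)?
No, ∇·F = -4*z + sinh(z) + 7*cosh(z)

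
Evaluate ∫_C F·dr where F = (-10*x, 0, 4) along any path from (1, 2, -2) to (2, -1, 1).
-3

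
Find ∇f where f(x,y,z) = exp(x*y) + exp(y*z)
(y*exp(x*y), x*exp(x*y) + z*exp(y*z), y*exp(y*z))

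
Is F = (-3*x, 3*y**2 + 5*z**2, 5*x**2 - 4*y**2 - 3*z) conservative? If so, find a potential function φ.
No, ∇×F = (-8*y - 10*z, -10*x, 0) ≠ 0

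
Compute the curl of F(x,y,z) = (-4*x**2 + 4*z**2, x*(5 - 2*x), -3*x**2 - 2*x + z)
(0, 6*x + 8*z + 2, 5 - 4*x)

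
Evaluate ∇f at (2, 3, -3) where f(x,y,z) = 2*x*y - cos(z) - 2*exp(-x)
(2*exp(-2) + 6, 4, -sin(3))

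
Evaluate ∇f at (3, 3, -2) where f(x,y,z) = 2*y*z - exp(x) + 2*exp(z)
(-exp(3), -4, 2*exp(-2) + 6)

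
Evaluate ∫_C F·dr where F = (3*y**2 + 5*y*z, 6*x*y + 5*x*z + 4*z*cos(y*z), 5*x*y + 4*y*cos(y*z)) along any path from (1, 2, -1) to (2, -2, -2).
4*sin(4) + 4*sin(2) + 62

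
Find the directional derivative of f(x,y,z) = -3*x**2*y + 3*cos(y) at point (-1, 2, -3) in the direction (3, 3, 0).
3*sqrt(2)*(3 - sin(2))/2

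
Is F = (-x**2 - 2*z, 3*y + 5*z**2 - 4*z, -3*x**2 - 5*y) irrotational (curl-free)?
No, ∇×F = (-10*z - 1, 6*x - 2, 0)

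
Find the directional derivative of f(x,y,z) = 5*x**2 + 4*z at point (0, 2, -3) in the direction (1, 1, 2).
4*sqrt(6)/3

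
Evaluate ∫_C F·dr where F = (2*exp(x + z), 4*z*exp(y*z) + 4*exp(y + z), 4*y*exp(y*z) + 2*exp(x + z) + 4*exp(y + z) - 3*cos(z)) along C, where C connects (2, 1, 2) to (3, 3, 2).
2*(-exp(2) - 2*E - 2 + 3*exp(3) + 2*exp(4))*exp(2)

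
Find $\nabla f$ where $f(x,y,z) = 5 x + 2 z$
(5, 0, 2)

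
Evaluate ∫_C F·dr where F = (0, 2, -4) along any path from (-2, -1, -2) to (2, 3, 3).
-12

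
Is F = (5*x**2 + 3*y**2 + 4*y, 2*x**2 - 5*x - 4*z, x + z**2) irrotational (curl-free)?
No, ∇×F = (4, -1, 4*x - 6*y - 9)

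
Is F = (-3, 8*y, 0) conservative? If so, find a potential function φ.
Yes, F is conservative. φ = -3*x + 4*y**2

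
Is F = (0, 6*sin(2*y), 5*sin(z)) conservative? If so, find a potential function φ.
Yes, F is conservative. φ = -3*cos(2*y) - 5*cos(z)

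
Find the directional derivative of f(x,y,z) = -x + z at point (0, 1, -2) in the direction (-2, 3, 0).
2*sqrt(13)/13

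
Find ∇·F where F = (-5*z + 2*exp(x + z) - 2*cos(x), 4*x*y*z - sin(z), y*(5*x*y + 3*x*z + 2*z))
4*x*z + y*(3*x + 2) + 2*exp(x + z) + 2*sin(x)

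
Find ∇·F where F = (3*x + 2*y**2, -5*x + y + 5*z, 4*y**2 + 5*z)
9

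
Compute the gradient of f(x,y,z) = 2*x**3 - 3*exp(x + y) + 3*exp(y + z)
(6*x**2 - 3*exp(x + y), -3*exp(x + y) + 3*exp(y + z), 3*exp(y + z))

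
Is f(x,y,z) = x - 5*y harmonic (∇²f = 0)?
Yes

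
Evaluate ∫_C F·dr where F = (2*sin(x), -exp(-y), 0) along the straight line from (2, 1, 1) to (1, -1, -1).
-2*cos(1) + 2*cos(2) + 2*sinh(1)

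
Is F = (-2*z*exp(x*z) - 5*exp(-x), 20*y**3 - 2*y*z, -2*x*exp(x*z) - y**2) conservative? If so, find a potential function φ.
Yes, F is conservative. φ = 5*y**4 - y**2*z - 2*exp(x*z) + 5*exp(-x)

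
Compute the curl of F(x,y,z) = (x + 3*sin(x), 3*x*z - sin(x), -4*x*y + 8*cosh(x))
(-7*x, 4*y - 8*sinh(x), 3*z - cos(x))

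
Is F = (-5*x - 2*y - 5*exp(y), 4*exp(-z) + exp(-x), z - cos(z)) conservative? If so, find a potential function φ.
No, ∇×F = (4*exp(-z), 0, 5*exp(y) + 2 - exp(-x)) ≠ 0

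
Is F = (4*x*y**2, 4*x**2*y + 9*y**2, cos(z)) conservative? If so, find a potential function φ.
Yes, F is conservative. φ = 2*x**2*y**2 + 3*y**3 + sin(z)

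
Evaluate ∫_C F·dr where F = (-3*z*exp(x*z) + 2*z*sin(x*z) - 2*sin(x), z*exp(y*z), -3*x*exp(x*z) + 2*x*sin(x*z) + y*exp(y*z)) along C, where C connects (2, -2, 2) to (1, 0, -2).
2*cos(4) - 3*exp(-2) - exp(-4) + 1 + 2*cos(1) - 4*cos(2) + 3*exp(4)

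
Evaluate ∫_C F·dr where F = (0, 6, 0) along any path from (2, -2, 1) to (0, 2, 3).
24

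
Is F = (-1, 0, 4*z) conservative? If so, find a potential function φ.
Yes, F is conservative. φ = -x + 2*z**2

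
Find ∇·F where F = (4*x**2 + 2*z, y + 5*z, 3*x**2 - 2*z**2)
8*x - 4*z + 1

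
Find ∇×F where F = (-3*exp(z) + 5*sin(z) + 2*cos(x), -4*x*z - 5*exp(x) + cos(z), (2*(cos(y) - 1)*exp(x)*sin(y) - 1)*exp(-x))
(4*x + sin(z) - 2*cos(y) + 2*cos(2*y), -3*exp(z) + 5*cos(z) - exp(-x), -4*z - 5*exp(x))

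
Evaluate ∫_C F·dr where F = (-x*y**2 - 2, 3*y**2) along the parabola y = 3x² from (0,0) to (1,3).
47/2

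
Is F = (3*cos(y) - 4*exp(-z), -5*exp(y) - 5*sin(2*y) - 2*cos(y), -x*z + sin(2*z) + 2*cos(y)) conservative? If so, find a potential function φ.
No, ∇×F = (-2*sin(y), z + 4*exp(-z), 3*sin(y)) ≠ 0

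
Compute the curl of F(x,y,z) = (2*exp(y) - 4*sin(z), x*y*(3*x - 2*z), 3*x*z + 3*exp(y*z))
(2*x*y + 3*z*exp(y*z), -3*z - 4*cos(z), 6*x*y - 2*y*z - 2*exp(y))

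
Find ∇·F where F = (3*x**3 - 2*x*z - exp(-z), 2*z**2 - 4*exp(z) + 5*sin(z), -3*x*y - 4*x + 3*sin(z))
9*x**2 - 2*z + 3*cos(z)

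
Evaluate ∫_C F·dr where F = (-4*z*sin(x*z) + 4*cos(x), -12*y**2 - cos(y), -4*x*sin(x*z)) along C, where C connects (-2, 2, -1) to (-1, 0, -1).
4*sqrt(2)*cos(pi/4 + 1) - 4*cos(2) + 5*sin(2) + 32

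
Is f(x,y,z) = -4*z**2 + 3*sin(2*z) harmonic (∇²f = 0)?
No, ∇²f = -12*sin(2*z) - 8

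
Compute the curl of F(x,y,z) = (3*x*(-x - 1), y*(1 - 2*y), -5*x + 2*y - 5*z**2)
(2, 5, 0)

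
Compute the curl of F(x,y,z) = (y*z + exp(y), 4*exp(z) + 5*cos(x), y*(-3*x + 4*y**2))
(-3*x + 12*y**2 - 4*exp(z), 4*y, -z - exp(y) - 5*sin(x))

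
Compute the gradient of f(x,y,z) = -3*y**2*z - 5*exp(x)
(-5*exp(x), -6*y*z, -3*y**2)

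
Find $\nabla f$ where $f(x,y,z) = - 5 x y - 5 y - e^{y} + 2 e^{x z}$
(-5*y + 2*z*exp(x*z), -5*x - exp(y) - 5, 2*x*exp(x*z))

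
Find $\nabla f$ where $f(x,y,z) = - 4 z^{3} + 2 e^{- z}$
(0, 0, -12*z**2 - 2*exp(-z))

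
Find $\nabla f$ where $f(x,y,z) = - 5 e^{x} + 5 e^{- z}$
(-5*exp(x), 0, -5*exp(-z))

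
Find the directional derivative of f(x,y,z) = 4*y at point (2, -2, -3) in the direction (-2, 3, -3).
6*sqrt(22)/11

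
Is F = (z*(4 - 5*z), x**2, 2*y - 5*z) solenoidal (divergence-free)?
No, ∇·F = -5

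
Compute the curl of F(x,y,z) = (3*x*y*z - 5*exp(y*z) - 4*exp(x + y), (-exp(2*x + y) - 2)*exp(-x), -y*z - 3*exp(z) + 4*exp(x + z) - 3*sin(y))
(-z - 3*cos(y), 3*x*y - 5*y*exp(y*z) - 4*exp(x + z), -3*x*z + 5*z*exp(y*z) + 3*exp(x + y) + 2*exp(-x))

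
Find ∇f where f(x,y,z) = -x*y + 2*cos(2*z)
(-y, -x, -4*sin(2*z))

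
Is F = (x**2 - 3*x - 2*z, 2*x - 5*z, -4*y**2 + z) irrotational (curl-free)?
No, ∇×F = (5 - 8*y, -2, 2)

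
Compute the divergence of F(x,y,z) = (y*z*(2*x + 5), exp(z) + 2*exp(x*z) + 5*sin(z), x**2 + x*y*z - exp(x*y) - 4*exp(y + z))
x*y + 2*y*z - 4*exp(y + z)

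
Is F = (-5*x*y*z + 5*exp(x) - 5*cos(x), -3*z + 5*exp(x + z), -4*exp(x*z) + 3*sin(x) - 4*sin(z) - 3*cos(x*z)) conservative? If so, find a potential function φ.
No, ∇×F = (3 - 5*exp(x + z), -5*x*y + 4*z*exp(x*z) - 3*z*sin(x*z) - 3*cos(x), 5*x*z + 5*exp(x + z)) ≠ 0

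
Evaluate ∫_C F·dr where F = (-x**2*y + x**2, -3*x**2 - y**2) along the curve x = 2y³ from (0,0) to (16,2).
-138008/105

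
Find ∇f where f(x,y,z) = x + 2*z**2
(1, 0, 4*z)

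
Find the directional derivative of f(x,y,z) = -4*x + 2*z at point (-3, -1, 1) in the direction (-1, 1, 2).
4*sqrt(6)/3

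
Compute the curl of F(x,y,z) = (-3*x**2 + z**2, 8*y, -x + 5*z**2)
(0, 2*z + 1, 0)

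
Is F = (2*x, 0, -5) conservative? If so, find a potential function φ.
Yes, F is conservative. φ = x**2 - 5*z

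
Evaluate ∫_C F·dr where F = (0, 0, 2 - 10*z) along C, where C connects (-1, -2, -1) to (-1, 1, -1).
0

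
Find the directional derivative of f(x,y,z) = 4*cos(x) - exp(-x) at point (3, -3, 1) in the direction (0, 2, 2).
0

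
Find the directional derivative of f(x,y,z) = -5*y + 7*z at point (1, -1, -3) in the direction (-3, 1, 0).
-sqrt(10)/2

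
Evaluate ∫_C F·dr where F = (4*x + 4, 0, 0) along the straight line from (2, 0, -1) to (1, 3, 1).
-10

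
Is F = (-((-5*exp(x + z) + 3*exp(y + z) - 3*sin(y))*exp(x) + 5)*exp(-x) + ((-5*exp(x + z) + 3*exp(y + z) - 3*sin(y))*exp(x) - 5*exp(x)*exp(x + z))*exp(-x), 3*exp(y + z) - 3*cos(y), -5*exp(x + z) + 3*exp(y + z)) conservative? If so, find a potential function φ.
Yes, F is conservative. φ = ((-5*exp(x + z) + 3*exp(y + z) - 3*sin(y))*exp(x) + 5)*exp(-x)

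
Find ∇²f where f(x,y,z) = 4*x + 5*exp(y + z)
10*exp(y + z)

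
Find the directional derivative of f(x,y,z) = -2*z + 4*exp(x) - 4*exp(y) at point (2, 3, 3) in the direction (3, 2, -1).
sqrt(14)*(-4*exp(3) + 1 + 6*exp(2))/7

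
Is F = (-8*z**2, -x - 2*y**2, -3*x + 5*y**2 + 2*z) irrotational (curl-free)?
No, ∇×F = (10*y, 3 - 16*z, -1)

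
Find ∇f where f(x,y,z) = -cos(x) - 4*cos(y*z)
(sin(x), 4*z*sin(y*z), 4*y*sin(y*z))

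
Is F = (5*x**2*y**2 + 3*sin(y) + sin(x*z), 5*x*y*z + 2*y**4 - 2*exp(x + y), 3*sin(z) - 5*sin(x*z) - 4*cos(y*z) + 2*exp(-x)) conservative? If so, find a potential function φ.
No, ∇×F = (-5*x*y + 4*z*sin(y*z), ((x + 5*z)*exp(x)*cos(x*z) + 2)*exp(-x), -10*x**2*y + 5*y*z - 2*exp(x + y) - 3*cos(y)) ≠ 0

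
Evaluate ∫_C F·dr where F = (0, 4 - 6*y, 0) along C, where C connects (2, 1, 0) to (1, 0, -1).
-1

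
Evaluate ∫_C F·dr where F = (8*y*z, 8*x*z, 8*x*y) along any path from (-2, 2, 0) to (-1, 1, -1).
8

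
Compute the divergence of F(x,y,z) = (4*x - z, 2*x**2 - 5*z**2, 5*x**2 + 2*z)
6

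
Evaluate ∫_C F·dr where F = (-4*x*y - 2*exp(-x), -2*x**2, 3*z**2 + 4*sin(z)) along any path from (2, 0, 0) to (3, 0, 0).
2*(1 - E)*exp(-3)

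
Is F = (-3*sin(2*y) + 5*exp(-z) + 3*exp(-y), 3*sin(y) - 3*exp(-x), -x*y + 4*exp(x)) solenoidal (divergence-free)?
No, ∇·F = 3*cos(y)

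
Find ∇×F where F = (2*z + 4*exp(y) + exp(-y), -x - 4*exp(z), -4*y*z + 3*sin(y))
(-4*z + 4*exp(z) + 3*cos(y), 2, -4*exp(y) - 1 + exp(-y))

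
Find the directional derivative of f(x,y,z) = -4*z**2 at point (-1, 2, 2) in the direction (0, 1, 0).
0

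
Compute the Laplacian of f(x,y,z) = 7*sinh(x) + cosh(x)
7*sinh(x) + cosh(x)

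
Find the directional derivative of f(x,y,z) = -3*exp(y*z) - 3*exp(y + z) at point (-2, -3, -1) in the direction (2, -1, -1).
sqrt(6)*(1 - 2*exp(7))*exp(-4)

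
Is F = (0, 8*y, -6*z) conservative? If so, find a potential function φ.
Yes, F is conservative. φ = 4*y**2 - 3*z**2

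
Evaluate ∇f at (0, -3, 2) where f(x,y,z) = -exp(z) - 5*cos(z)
(0, 0, -exp(2) + 5*sin(2))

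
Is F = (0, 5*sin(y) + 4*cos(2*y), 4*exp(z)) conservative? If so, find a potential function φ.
Yes, F is conservative. φ = 4*exp(z) + 2*sin(2*y) - 5*cos(y)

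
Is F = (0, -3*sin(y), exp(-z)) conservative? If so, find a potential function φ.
Yes, F is conservative. φ = 3*cos(y) - exp(-z)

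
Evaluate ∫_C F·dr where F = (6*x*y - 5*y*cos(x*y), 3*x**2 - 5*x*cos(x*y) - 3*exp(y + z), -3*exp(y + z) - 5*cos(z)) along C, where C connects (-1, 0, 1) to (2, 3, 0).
-3*exp(3) - 5*sin(6) + 5*sin(1) + 3*E + 36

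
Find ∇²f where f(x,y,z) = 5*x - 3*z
0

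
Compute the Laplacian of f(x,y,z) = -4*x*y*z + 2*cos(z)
-2*cos(z)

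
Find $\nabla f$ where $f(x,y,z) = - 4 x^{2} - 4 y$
(-8*x, -4, 0)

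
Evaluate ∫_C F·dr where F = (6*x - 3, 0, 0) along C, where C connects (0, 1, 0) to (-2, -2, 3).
18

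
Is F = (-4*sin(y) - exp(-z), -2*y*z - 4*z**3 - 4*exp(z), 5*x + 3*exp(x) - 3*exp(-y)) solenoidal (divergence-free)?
No, ∇·F = -2*z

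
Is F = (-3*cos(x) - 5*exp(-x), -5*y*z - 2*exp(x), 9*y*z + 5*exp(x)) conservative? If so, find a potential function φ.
No, ∇×F = (5*y + 9*z, -5*exp(x), -2*exp(x)) ≠ 0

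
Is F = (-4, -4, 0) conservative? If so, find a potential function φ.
Yes, F is conservative. φ = -4*x - 4*y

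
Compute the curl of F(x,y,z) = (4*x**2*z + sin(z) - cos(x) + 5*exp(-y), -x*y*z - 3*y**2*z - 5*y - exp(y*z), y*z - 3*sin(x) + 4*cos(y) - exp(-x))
(x*y + 3*y**2 + y*exp(y*z) + z - 4*sin(y), 4*x**2 + 3*cos(x) + cos(z) - exp(-x), -y*z + 5*exp(-y))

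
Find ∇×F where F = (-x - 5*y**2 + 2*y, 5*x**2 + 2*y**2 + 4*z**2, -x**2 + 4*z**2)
(-8*z, 2*x, 10*x + 10*y - 2)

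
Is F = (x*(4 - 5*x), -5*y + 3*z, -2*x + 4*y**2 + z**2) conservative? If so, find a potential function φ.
No, ∇×F = (8*y - 3, 2, 0) ≠ 0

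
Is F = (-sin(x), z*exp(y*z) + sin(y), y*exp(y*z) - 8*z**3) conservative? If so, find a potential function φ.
Yes, F is conservative. φ = -2*z**4 + exp(y*z) + cos(x) - cos(y)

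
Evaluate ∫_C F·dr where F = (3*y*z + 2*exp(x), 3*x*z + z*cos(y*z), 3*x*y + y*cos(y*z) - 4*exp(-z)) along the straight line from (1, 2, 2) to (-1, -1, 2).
-6 - 2*E - sin(2) + 2*exp(-1) - sin(4)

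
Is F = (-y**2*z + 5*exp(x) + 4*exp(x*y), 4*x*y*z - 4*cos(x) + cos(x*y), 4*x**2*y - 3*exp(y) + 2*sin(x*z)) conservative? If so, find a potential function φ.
No, ∇×F = (4*x**2 - 4*x*y - 3*exp(y), -8*x*y - y**2 - 2*z*cos(x*z), -4*x*exp(x*y) + 6*y*z - y*sin(x*y) + 4*sin(x)) ≠ 0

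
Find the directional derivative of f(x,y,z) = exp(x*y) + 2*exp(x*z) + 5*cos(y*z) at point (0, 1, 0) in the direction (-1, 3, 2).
-sqrt(14)/14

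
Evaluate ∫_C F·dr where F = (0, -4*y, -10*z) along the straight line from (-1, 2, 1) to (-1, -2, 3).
-40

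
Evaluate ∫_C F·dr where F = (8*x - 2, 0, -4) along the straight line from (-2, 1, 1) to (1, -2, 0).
-14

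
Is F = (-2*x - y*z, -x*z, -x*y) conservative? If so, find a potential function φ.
Yes, F is conservative. φ = x*(-x - y*z)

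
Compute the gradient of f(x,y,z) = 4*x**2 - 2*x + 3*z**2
(8*x - 2, 0, 6*z)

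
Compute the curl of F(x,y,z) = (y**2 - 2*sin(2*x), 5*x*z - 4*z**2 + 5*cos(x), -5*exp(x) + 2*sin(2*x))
(-5*x + 8*z, 5*exp(x) - 4*cos(2*x), -2*y + 5*z - 5*sin(x))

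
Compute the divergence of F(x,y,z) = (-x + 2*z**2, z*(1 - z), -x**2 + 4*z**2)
8*z - 1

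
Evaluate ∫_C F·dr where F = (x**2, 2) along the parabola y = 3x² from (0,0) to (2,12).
80/3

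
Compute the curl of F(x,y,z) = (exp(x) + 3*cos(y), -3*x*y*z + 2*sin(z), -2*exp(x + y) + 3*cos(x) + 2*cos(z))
(3*x*y - 2*exp(x + y) - 2*cos(z), 2*exp(x + y) + 3*sin(x), -3*y*z + 3*sin(y))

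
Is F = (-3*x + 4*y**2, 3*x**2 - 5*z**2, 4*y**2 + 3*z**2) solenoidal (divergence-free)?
No, ∇·F = 6*z - 3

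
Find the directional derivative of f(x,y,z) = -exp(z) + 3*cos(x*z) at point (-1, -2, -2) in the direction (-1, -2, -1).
sqrt(6)*(-9*exp(2)*sin(2) + 1)*exp(-2)/6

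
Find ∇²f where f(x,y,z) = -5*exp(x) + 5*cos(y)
-5*exp(x) - 5*cos(y)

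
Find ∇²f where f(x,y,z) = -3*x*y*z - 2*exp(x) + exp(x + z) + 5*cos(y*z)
-5*y**2*cos(y*z) - 5*z**2*cos(y*z) - 2*exp(x) + 2*exp(x + z)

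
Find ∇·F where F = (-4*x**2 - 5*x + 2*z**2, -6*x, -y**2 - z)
-8*x - 6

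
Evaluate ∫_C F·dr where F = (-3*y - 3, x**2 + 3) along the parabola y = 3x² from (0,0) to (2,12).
30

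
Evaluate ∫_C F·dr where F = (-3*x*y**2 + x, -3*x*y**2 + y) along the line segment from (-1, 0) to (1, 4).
-40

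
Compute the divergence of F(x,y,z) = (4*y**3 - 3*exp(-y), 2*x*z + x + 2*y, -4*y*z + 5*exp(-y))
2 - 4*y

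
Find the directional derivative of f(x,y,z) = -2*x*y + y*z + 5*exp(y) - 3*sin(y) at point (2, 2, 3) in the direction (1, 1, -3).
sqrt(11)*(-11 - 3*cos(2) + 5*exp(2))/11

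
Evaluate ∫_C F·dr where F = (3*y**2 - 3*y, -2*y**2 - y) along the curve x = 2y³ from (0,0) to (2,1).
-31/15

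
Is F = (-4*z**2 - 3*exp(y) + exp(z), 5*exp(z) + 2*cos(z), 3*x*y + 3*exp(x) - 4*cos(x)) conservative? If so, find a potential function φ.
No, ∇×F = (3*x - 5*exp(z) + 2*sin(z), -3*y - 8*z - 3*exp(x) + exp(z) - 4*sin(x), 3*exp(y)) ≠ 0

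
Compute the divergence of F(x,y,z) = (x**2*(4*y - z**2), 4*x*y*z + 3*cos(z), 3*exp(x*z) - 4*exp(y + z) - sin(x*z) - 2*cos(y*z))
4*x*z + 2*x*(4*y - z**2) + 3*x*exp(x*z) - x*cos(x*z) + 2*y*sin(y*z) - 4*exp(y + z)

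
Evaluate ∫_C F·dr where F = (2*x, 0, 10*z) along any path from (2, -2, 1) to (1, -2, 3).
37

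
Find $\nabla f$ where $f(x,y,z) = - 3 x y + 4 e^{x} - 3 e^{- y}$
(-3*y + 4*exp(x), -3*x + 3*exp(-y), 0)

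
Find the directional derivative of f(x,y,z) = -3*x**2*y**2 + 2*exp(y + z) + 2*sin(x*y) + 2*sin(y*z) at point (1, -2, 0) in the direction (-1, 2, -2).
8*cos(2)/3 + 56/3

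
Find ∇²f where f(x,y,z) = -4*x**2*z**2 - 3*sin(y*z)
-8*x**2 + 3*y**2*sin(y*z) + 3*z**2*sin(y*z) - 8*z**2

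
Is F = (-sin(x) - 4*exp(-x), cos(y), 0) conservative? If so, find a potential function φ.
Yes, F is conservative. φ = sin(y) + cos(x) + 4*exp(-x)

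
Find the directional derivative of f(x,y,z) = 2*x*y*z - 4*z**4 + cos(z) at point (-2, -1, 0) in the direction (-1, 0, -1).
-2*sqrt(2)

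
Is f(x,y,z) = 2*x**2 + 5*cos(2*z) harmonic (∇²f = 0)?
No, ∇²f = 4 - 20*cos(2*z)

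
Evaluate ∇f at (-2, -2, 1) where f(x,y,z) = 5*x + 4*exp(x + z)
(4*exp(-1) + 5, 0, 4*exp(-1))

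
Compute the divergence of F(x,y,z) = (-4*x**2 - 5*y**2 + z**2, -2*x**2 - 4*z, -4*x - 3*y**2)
-8*x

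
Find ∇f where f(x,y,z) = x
(1, 0, 0)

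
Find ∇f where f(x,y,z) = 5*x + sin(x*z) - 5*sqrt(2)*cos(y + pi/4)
(z*cos(x*z) + 5, 5*sqrt(2)*sin(y + pi/4), x*cos(x*z))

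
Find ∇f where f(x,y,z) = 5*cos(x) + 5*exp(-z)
(-5*sin(x), 0, -5*exp(-z))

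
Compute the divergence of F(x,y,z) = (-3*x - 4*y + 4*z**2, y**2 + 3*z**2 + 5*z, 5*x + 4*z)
2*y + 1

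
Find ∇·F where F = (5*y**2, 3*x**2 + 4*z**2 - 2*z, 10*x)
0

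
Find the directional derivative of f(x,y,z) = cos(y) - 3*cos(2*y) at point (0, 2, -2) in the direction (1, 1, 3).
sqrt(11)*(6*sin(4) - sin(2))/11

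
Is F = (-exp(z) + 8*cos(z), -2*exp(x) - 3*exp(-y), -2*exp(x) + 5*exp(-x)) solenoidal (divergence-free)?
No, ∇·F = 3*exp(-y)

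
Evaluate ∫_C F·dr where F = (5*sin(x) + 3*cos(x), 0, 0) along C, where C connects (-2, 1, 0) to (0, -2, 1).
-5 + 5*cos(2) + 3*sin(2)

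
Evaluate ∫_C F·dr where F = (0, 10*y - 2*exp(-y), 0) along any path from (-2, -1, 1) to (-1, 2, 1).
-2*E + 2*exp(-2) + 15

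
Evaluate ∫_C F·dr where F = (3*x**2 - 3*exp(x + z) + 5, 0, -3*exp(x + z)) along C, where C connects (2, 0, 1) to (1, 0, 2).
-12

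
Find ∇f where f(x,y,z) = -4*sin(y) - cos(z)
(0, -4*cos(y), sin(z))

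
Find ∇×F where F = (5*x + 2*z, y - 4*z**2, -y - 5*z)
(8*z - 1, 2, 0)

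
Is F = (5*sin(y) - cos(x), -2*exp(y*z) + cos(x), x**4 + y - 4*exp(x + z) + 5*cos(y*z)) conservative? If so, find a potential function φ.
No, ∇×F = (2*y*exp(y*z) - 5*z*sin(y*z) + 1, -4*x**3 + 4*exp(x + z), -sin(x) - 5*cos(y)) ≠ 0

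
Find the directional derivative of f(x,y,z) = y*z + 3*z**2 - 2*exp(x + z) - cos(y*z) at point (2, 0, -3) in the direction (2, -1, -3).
sqrt(14)*(2 + 57*E)*exp(-1)/14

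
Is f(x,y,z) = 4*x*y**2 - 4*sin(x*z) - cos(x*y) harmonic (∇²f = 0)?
No, ∇²f = 4*x**2*sin(x*z) + x*(x*cos(x*y) + 8) + y**2*cos(x*y) + 4*z**2*sin(x*z)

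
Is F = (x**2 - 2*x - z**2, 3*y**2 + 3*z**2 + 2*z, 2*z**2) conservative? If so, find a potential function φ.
No, ∇×F = (-6*z - 2, -2*z, 0) ≠ 0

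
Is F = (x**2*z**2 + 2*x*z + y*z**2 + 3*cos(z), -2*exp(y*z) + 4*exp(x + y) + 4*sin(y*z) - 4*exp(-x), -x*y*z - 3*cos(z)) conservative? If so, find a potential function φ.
No, ∇×F = (-x*z + 2*y*exp(y*z) - 4*y*cos(y*z), 2*x**2*z + 2*x + 3*y*z - 3*sin(z), -z**2 + 4*exp(x + y) + 4*exp(-x)) ≠ 0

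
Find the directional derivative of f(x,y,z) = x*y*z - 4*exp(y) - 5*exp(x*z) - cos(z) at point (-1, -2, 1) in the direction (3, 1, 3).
sqrt(19)*(-exp(2) - 4 + 3*exp(2)*sin(1))*exp(-2)/19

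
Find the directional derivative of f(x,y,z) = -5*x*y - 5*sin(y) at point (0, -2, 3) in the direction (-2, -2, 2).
5*sqrt(3)*(-2 + cos(2))/3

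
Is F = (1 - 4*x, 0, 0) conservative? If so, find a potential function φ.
Yes, F is conservative. φ = x*(1 - 2*x)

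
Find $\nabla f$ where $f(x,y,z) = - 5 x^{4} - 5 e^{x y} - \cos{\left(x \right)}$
(-20*x**3 - 5*y*exp(x*y) + sin(x), -5*x*exp(x*y), 0)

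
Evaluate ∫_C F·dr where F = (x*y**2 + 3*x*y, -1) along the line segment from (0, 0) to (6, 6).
534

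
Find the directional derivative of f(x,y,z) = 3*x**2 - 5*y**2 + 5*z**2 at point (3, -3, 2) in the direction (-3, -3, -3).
-68*sqrt(3)/3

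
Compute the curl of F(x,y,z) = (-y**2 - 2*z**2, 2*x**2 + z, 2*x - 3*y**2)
(-6*y - 1, -4*z - 2, 4*x + 2*y)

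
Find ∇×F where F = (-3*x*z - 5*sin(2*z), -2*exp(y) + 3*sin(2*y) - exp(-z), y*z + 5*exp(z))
(z - exp(-z), -3*x - 10*cos(2*z), 0)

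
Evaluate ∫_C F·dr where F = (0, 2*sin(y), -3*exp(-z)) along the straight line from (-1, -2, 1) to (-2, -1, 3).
-3*exp(-1) - 2*cos(1) + 2*cos(2) + 3*exp(-3)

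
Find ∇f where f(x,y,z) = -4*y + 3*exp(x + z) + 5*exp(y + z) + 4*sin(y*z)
(3*exp(x + z), 4*z*cos(y*z) + 5*exp(y + z) - 4, 4*y*cos(y*z) + 3*exp(x + z) + 5*exp(y + z))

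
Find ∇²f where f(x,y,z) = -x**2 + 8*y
-2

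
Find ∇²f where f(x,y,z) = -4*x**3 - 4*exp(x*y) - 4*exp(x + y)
-4*x**2*exp(x*y) - 24*x - 4*y**2*exp(x*y) - 8*exp(x + y)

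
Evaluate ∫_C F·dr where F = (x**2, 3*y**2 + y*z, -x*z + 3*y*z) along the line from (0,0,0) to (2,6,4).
352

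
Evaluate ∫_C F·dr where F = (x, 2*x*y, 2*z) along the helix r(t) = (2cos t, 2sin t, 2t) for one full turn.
16*pi**2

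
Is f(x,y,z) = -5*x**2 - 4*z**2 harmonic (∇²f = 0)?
No, ∇²f = -18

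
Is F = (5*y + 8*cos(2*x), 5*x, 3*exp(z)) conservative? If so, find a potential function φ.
Yes, F is conservative. φ = 5*x*y + 3*exp(z) + 4*sin(2*x)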